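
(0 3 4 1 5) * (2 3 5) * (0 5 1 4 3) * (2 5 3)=(0 1 5 3 2)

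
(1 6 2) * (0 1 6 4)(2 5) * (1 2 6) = (0 2 1 4)(5 6)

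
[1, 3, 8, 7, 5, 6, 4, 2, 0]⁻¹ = [8, 0, 7, 1, 6, 4, 5, 3, 2]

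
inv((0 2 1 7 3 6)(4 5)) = (0 6 3 7 1 2)(4 5)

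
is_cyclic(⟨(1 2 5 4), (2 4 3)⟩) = no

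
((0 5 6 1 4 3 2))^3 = (0 1 2 6 3 5 4)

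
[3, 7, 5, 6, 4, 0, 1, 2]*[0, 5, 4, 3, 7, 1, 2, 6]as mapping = [0→3, 1→6, 2→1, 3→2, 4→7, 5→0, 6→5, 7→4]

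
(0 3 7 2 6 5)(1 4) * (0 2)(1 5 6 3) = (0 1 4 5 2 3 7)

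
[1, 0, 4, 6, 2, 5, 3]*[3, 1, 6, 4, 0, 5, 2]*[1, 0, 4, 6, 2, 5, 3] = [0, 6, 1, 4, 3, 5, 2]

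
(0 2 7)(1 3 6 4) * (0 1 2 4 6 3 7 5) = (0 4 2 5)(1 7)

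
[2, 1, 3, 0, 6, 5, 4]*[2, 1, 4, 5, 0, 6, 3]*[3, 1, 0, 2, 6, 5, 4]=[6, 1, 5, 0, 2, 4, 3]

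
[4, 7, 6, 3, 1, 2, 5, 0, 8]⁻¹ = [7, 4, 5, 3, 0, 6, 2, 1, 8]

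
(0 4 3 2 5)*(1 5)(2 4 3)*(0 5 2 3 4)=(0 4 3)(1 2)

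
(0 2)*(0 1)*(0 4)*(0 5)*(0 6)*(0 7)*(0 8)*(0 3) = (0 2 1 4 5 6 7 8 3)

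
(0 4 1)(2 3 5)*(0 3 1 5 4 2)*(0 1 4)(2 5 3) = (0 5 1 2 4 3)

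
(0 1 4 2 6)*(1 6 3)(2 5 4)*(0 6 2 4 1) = (0 2 3)(1 4 5)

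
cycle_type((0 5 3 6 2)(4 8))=2.5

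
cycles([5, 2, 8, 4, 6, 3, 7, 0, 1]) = (0 5 3 4 6 7)(1 2 8)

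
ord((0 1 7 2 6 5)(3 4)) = 6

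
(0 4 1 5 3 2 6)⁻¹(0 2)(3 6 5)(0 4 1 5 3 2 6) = (0 3 2)(4 6)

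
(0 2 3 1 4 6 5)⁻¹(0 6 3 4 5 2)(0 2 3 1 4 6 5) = (0 3 2 5 1 6)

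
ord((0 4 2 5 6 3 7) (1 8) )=14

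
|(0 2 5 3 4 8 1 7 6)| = 9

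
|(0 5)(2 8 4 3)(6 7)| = 4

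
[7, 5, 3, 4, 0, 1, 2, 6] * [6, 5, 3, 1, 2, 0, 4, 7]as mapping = [0→7, 1→0, 2→1, 3→2, 4→6, 5→5, 6→3, 7→4]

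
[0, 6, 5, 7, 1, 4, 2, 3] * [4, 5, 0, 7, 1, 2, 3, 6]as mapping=[0→4, 1→3, 2→2, 3→6, 4→5, 5→1, 6→0, 7→7]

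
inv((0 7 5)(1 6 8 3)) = (0 5 7)(1 3 8 6)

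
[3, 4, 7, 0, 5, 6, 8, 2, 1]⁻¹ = [3, 8, 7, 0, 1, 4, 5, 2, 6]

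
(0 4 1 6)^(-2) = (0 1)(4 6)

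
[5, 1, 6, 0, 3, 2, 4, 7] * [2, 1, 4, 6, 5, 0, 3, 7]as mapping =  [0→0, 1→1, 2→3, 3→2, 4→6, 5→4, 6→5, 7→7]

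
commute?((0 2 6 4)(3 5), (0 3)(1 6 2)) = no:(0 2 6 4)(3 5)*(0 3)(1 6 2) = (0 1 6 4 3 5), (0 3)(1 6 2)*(0 2 6 4)(3 5) = (0 5 3 2 1 4)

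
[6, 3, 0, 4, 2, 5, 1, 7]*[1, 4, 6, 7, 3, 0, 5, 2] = [5, 7, 1, 3, 6, 0, 4, 2]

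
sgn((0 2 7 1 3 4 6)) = 1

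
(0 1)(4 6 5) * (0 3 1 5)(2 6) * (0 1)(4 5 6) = (0 6 1 3)(2 4)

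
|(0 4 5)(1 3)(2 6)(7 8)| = 6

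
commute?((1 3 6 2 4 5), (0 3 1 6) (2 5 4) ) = no:(1 3 6 2 4 5)*(0 3 1 6) (2 5 4) = (0 3) (5 6), (0 3 1 6) (2 5 4)*(1 3 6 2 4 5) = (0 6) (1 2) 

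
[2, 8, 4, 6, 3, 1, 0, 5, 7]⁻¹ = [6, 5, 0, 4, 2, 7, 3, 8, 1]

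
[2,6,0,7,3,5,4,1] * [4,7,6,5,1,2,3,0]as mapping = [0→6,1→3,2→4,3→0,4→5,5→2,6→1,7→7]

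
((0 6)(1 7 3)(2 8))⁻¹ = (0 6)(1 3 7)(2 8)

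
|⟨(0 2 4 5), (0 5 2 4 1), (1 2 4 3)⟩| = 720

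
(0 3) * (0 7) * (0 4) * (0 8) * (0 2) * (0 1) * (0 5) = (0 3 7 4 8 2 1 5)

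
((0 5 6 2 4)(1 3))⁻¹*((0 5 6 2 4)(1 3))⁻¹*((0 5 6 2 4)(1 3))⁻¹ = (0 6 4 5 2)(1 3)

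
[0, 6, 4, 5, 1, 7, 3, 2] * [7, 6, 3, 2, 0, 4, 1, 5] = [7, 1, 0, 4, 6, 5, 2, 3]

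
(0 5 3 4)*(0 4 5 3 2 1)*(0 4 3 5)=(0 5 2 1 4 3)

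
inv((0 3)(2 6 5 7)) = (0 3)(2 7 5 6)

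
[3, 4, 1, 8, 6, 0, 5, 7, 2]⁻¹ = [5, 2, 8, 0, 1, 6, 4, 7, 3]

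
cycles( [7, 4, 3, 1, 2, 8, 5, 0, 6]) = (0 7)(1 4 2 3)(5 8 6)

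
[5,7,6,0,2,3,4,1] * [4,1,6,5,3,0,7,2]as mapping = [0→0,1→2,2→7,3→4,4→6,5→5,6→3,7→1]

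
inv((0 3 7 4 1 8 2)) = (0 2 8 1 4 7 3)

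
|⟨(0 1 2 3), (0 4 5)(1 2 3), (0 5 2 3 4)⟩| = 720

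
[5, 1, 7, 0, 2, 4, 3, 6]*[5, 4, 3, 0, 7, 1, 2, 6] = [1, 4, 6, 5, 3, 7, 0, 2]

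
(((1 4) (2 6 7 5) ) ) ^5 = (1 4) (2 6 7 5) 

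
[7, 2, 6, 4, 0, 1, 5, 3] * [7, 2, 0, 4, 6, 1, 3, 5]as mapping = [0→5, 1→0, 2→3, 3→6, 4→7, 5→2, 6→1, 7→4]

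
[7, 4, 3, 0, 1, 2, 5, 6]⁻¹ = [3, 4, 5, 2, 1, 6, 7, 0]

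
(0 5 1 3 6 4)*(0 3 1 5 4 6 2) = (0 4 3 2)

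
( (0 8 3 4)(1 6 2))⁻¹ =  (0 4 3 8)(1 2 6)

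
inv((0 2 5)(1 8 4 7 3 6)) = (0 5 2)(1 6 3 7 4 8)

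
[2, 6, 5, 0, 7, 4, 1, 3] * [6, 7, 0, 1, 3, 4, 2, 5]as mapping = [0→0, 1→2, 2→4, 3→6, 4→5, 5→3, 6→7, 7→1]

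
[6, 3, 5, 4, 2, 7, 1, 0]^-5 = [3, 2, 0, 5, 7, 6, 4, 1]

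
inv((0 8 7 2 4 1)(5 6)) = (0 1 4 2 7 8)(5 6)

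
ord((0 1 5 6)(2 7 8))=12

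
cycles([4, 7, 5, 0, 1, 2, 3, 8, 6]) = (0 4 1 7 8 6 3)(2 5)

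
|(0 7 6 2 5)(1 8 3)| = 15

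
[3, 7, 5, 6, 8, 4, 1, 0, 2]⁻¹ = [7, 6, 8, 0, 5, 2, 3, 1, 4]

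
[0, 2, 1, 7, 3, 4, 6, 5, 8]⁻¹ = [0, 2, 1, 4, 5, 7, 6, 3, 8]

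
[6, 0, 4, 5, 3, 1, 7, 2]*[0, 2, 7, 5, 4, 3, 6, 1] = [6, 0, 4, 3, 5, 2, 1, 7] 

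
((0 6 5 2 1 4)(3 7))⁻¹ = (0 4 1 2 5 6)(3 7)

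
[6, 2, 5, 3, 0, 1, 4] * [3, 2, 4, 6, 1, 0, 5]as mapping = [0→5, 1→4, 2→0, 3→6, 4→3, 5→2, 6→1]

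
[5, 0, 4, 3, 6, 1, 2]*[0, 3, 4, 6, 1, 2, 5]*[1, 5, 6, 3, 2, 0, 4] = [6, 1, 5, 4, 0, 3, 2]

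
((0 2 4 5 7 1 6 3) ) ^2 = (0 4 7 6) (1 3 2 5) 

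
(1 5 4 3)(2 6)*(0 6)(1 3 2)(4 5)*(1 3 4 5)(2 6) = (0 2)(1 5)(3 4 6)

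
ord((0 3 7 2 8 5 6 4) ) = 8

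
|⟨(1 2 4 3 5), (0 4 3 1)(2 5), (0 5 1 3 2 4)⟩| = 720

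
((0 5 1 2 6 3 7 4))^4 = (0 6)(1 7)(2 4)(3 5)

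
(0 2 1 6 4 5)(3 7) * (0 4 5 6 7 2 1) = (0 1 7 3 2)(4 6 5)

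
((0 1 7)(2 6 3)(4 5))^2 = (0 7 1)(2 3 6)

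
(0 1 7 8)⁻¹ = (0 8 7 1)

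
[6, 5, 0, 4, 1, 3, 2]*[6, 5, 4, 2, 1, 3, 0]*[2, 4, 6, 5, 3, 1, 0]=[2, 5, 0, 4, 1, 6, 3]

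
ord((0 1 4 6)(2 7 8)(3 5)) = 12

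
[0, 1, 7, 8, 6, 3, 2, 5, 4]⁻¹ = [0, 1, 6, 5, 8, 7, 4, 2, 3]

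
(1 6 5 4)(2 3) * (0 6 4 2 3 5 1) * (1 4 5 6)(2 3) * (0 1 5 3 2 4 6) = (0 5 2)(1 3 4)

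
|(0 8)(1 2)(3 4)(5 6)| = 2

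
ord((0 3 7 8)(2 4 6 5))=4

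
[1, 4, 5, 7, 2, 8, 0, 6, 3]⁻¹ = [6, 0, 4, 8, 1, 2, 7, 3, 5]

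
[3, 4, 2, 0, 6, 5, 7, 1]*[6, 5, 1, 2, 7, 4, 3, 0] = [2, 7, 1, 6, 3, 4, 0, 5]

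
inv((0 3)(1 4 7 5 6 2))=(0 3)(1 2 6 5 7 4)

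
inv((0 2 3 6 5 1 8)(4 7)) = (0 8 1 5 6 3 2)(4 7)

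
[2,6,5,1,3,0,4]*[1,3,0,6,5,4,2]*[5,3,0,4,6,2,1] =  [5,0,6,4,1,3,2] 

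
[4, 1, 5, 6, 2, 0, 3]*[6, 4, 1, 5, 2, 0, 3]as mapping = [0→2, 1→4, 2→0, 3→3, 4→1, 5→6, 6→5]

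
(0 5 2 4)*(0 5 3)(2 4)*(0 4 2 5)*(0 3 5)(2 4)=(0 5 4 3 2)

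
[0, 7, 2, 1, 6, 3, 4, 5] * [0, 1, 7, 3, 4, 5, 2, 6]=[0, 6, 7, 1, 2, 3, 4, 5]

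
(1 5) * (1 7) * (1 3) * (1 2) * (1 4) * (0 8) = (0 8)(1 5 7 3 2 4)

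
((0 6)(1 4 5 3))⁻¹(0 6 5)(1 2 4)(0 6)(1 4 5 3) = (0 3 6)(2 5 4)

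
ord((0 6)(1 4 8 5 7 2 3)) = 14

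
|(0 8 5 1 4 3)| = 6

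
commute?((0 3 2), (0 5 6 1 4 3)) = no:(0 3 2) * (0 5 6 1 4 3) = (1 4 3 2 5 6), (0 5 6 1 4 3) * (0 3 2) = (0 5 6 1 4 2)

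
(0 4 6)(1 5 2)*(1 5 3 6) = (0 4 1 3 6)(2 5)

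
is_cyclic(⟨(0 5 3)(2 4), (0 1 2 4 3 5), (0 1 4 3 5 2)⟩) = no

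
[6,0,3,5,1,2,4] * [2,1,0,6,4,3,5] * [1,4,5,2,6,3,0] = [3,5,0,2,4,1,6]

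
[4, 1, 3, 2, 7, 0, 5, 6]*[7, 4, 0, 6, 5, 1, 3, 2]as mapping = [0→5, 1→4, 2→6, 3→0, 4→2, 5→7, 6→1, 7→3]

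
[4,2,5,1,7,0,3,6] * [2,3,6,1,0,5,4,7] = [0,6,5,3,7,2,1,4]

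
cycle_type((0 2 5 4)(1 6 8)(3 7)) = 2.3.4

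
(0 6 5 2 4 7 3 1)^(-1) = (0 1 3 7 4 2 5 6)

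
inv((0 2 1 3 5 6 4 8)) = (0 8 4 6 5 3 1 2)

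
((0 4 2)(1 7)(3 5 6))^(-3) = (1 7)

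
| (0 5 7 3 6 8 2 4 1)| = 9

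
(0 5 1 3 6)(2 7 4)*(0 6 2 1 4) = (0 5 4 1 3 2 7)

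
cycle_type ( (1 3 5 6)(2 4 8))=3.4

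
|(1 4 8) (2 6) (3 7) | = 6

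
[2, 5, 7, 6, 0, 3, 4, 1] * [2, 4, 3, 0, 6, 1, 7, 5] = [3, 1, 5, 7, 2, 0, 6, 4]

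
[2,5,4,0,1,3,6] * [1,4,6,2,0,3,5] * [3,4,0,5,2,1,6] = [6,5,3,4,2,0,1]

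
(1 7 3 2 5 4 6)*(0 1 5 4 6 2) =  (0 1 7 3)(2 4)(5 6)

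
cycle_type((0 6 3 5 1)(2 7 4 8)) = 4.5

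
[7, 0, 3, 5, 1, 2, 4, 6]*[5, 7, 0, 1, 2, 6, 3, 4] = [4, 5, 1, 6, 7, 0, 2, 3]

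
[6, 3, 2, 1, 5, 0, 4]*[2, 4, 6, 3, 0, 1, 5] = [5, 3, 6, 4, 1, 2, 0]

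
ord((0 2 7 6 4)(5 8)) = 10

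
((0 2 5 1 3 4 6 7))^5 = (0 4 5 7 3 2 6 1)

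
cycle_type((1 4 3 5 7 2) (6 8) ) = 2.6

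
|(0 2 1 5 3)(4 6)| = 10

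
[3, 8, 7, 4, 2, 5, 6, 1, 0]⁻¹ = [8, 7, 4, 0, 3, 5, 6, 2, 1]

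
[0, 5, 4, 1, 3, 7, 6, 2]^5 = [0, 3, 7, 4, 2, 1, 6, 5]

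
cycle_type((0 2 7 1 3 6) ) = 6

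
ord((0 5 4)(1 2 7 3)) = 12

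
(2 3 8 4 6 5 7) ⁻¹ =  (2 7 5 6 4 8 3) 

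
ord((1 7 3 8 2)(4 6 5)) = 15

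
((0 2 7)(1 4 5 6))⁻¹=(0 7 2)(1 6 5 4)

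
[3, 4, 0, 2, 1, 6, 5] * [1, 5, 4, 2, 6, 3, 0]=[2, 6, 1, 4, 5, 0, 3]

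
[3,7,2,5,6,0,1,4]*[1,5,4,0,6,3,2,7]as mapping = [0→0,1→7,2→4,3→3,4→2,5→1,6→5,7→6]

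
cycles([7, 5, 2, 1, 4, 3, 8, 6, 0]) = (0 7 6 8)(1 5 3)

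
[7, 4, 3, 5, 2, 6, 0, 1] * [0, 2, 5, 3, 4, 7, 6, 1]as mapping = [0→1, 1→4, 2→3, 3→7, 4→5, 5→6, 6→0, 7→2]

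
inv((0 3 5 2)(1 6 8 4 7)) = (0 2 5 3)(1 7 4 8 6)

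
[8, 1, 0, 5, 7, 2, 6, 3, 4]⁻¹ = [2, 1, 5, 7, 8, 3, 6, 4, 0]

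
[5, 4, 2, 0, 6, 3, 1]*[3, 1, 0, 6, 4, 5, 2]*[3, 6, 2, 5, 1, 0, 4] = [0, 1, 3, 5, 2, 4, 6]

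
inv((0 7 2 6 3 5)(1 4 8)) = (0 5 3 6 2 7)(1 8 4)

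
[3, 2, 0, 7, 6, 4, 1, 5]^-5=[5, 3, 7, 4, 2, 1, 0, 6]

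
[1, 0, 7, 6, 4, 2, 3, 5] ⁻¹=[1, 0, 5, 6, 4, 7, 3, 2] 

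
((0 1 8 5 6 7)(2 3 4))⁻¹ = (0 7 6 5 8 1)(2 4 3)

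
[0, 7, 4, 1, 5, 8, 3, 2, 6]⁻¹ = [0, 3, 7, 6, 2, 4, 8, 1, 5]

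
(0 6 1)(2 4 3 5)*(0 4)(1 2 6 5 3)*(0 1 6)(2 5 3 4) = (0 3 4 6 5)(1 2)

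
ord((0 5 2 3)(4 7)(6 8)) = 4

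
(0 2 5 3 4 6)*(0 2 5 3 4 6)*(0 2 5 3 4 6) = (0 3)(2 4)(5 6)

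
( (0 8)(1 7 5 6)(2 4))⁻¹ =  (0 8)(1 6 5 7)(2 4)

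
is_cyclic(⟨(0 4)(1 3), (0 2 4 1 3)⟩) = no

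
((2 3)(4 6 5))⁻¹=(2 3)(4 5 6)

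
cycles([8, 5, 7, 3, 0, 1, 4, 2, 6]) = (0 8 6 4)(1 5)(2 7)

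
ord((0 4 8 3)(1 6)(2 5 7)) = 12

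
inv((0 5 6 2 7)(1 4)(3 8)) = (0 7 2 6 5)(1 4)(3 8)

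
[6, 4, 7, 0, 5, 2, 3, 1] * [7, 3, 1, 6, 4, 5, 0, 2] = [0, 4, 2, 7, 5, 1, 6, 3]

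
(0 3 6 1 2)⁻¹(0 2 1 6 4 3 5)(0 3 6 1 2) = (0 2 1 4 6 5 3)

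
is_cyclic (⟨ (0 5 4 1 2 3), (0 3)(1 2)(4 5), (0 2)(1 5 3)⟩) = no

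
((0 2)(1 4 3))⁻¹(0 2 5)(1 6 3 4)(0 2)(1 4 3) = (0 5 2)(1 3 4 6)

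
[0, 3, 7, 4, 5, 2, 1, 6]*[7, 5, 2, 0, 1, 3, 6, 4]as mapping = [0→7, 1→0, 2→4, 3→1, 4→3, 5→2, 6→5, 7→6]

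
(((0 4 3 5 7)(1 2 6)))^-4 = (0 4 3 5 7)(1 6 2)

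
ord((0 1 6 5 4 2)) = 6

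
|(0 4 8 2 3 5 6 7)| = 8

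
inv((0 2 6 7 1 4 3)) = (0 3 4 1 7 6 2)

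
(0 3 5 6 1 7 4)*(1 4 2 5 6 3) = (0 1 7 2 5 3 6 4)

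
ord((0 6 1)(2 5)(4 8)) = 6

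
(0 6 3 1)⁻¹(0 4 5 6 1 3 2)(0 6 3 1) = (0 1 2 6 4 5 3)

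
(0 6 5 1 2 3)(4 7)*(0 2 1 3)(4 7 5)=(0 6 4 5 3 2)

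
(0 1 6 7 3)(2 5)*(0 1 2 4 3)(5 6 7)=(0 2 6 5 4 3 1 7)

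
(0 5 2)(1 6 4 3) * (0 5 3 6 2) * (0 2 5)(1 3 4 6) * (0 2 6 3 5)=(0 4 1)(3 5 6)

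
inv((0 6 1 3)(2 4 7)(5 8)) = (0 3 1 6)(2 7 4)(5 8)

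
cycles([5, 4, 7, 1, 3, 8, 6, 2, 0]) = (0 5 8)(1 4 3)(2 7)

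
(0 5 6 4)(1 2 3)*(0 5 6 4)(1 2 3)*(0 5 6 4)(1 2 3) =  (0 4 6 5)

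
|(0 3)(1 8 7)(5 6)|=6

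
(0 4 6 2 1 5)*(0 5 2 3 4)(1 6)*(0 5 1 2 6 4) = (0 5 1 6 3)(2 4)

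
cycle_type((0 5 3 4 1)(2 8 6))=3.5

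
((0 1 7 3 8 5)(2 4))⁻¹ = (0 5 8 3 7 1)(2 4)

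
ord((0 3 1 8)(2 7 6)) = 12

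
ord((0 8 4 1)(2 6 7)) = 12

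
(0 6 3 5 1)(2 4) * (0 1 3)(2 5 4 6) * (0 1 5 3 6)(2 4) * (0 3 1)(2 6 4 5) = (0 5 4 1 2 3 6)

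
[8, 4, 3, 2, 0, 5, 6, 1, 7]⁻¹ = [4, 7, 3, 2, 1, 5, 6, 8, 0]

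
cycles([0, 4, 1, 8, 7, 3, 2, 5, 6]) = (1 4 7 5 3 8 6 2)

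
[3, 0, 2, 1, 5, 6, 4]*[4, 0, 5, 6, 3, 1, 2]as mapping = [0→6, 1→4, 2→5, 3→0, 4→1, 5→2, 6→3]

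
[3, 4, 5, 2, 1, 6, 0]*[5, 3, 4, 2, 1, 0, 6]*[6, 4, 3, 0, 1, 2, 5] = [3, 4, 6, 1, 0, 5, 2]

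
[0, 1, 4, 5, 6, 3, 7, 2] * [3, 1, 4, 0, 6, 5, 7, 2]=[3, 1, 6, 5, 7, 0, 2, 4]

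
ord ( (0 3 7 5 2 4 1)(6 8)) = 14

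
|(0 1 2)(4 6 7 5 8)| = 15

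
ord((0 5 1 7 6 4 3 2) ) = 8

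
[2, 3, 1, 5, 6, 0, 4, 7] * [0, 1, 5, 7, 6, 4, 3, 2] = [5, 7, 1, 4, 3, 0, 6, 2]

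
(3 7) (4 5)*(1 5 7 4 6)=(1 5 6) (3 4 7) 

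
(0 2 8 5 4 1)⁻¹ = (0 1 4 5 8 2)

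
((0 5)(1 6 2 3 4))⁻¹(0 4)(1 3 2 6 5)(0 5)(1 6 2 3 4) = (0 6 4 3 2)(1 5)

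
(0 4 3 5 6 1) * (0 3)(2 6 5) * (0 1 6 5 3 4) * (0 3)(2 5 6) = (0 3 5)(1 4)(2 6)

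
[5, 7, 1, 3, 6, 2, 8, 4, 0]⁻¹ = [8, 2, 5, 3, 7, 0, 4, 1, 6]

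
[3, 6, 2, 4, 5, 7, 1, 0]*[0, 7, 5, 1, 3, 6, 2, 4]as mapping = [0→1, 1→2, 2→5, 3→3, 4→6, 5→4, 6→7, 7→0]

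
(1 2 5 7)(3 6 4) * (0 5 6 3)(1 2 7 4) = (0 5 4)(1 7 2 6)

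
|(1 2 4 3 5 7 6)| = 7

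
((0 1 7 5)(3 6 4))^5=(0 1 7 5)(3 4 6)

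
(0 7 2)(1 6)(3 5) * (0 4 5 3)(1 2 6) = (0 7 6 2 4 5)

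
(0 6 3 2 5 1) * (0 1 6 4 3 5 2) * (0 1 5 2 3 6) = (0 4 6 2 3 1 5)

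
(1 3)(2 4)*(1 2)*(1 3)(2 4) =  (3 4)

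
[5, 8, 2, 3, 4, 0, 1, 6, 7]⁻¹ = [5, 6, 2, 3, 4, 0, 7, 8, 1]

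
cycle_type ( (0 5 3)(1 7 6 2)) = 3.4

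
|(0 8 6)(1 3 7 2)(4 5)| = 12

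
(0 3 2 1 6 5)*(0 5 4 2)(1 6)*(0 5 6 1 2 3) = (1 2)(3 5 6 4)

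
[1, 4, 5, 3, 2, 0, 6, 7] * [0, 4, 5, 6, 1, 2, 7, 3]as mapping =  [0→4, 1→1, 2→2, 3→6, 4→5, 5→0, 6→7, 7→3]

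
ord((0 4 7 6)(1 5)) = 4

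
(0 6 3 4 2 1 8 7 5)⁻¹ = (0 5 7 8 1 2 4 3 6)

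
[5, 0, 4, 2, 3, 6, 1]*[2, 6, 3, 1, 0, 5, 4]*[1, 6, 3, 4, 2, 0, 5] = [0, 3, 1, 4, 6, 2, 5]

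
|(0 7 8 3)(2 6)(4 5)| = 4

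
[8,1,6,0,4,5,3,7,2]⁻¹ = [3,1,8,6,4,5,2,7,0]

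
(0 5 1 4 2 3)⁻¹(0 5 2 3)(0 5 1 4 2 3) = (0 5 1 3)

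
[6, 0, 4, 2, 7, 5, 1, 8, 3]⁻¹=[1, 6, 3, 8, 2, 5, 0, 4, 7]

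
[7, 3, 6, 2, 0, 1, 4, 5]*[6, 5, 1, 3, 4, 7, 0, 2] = [2, 3, 0, 1, 6, 5, 4, 7]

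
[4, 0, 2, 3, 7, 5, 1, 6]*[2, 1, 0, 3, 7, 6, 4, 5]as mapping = [0→7, 1→2, 2→0, 3→3, 4→5, 5→6, 6→1, 7→4]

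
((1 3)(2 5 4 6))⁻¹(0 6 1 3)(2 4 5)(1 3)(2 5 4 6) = (0 2 3 1)(4 5 6)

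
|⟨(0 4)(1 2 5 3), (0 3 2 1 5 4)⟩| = 720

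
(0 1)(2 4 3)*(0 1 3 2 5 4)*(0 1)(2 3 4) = (0 4 3 5 2 1)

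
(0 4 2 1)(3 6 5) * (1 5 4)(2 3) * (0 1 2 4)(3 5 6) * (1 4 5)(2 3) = (0 3 2 6)(1 4)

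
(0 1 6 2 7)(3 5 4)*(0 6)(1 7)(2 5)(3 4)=(0 7 6 5 3 2 1)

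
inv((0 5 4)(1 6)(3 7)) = (0 4 5)(1 6)(3 7)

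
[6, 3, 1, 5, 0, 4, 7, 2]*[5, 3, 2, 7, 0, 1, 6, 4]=[6, 7, 3, 1, 5, 0, 4, 2]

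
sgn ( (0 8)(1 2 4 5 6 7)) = 1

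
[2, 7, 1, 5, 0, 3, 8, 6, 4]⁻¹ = [4, 2, 0, 5, 8, 3, 7, 1, 6]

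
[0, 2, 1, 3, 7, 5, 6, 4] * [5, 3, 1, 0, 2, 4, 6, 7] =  [5, 1, 3, 0, 7, 4, 6, 2]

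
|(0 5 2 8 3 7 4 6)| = 8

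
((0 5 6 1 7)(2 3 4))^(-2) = (0 1 5 7 6)(2 3 4)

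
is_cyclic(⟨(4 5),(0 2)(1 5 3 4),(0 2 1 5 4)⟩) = no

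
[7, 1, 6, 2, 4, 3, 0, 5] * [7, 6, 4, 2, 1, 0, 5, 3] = [3, 6, 5, 4, 1, 2, 7, 0]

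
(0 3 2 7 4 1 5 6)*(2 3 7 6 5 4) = (0 7 2 6)(1 4)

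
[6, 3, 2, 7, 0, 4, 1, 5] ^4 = [7, 4, 2, 0, 3, 1, 5, 6] 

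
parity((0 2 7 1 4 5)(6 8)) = even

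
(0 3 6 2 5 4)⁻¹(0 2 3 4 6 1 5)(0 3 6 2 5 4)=(0 2 1 4 3 5 6)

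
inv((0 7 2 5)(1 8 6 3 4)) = (0 5 2 7)(1 4 3 6 8)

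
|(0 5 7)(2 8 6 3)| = 12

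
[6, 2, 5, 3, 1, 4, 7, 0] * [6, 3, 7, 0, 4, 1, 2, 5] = [2, 7, 1, 0, 3, 4, 5, 6]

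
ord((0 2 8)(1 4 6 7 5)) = 15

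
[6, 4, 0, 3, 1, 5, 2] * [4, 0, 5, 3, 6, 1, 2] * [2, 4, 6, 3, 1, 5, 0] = [6, 0, 1, 3, 2, 4, 5]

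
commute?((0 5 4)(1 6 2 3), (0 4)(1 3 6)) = no:(0 5 4)(1 6 2 3)*(0 4)(1 3 6) = (0 5)(2 6), (0 4)(1 3 6)*(0 5 4)(1 6 2 3) = (2 3)(4 5)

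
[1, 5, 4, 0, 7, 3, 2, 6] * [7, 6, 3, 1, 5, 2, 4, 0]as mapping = [0→6, 1→2, 2→5, 3→7, 4→0, 5→1, 6→3, 7→4]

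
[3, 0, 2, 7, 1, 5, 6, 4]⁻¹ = [1, 4, 2, 0, 7, 5, 6, 3]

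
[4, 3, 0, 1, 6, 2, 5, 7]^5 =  [0, 3, 2, 1, 4, 5, 6, 7]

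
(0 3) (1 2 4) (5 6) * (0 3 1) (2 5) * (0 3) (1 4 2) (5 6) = (0 4 3) (1 6) 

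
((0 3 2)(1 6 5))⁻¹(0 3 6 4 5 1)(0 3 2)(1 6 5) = (1 6 3 2 5 4)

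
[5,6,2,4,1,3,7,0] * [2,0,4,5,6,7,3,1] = [7,3,4,6,0,5,1,2]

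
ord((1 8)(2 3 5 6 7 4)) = 6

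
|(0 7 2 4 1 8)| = 6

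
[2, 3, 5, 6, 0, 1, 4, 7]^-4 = [1, 4, 3, 0, 5, 6, 2, 7]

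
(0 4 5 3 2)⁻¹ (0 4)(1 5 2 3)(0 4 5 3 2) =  (0 2 1 3)(4 5)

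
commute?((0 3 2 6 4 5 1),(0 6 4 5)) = no:(0 3 2 6 4 5 1)*(0 6 4 5) = (0 3 2 4)(1 6 5),(0 6 4 5)*(0 3 2 6 4 5 1) = (0 4 1)(2 6 5 3)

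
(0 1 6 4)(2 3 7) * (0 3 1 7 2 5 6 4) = (0 7 5 6)(1 4 3 2)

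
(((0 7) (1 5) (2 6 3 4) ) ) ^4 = () 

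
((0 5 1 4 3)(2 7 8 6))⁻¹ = (0 3 4 1 5)(2 6 8 7)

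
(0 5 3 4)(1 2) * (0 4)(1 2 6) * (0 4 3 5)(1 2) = (1 6 2)(3 4)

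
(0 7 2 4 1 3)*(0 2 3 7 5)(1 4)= (0 5)(1 7 3 2)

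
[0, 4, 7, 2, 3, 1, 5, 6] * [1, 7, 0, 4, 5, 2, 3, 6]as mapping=[0→1, 1→5, 2→6, 3→0, 4→4, 5→7, 6→2, 7→3]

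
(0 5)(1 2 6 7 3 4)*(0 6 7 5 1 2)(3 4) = (0 1)(2 7 4)(5 6)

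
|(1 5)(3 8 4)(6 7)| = 6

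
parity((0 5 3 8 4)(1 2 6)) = even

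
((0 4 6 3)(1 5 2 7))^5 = (0 4 6 3)(1 5 2 7)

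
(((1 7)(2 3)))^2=()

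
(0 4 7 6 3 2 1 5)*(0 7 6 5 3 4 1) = (0 1 3 2)(4 6)(5 7)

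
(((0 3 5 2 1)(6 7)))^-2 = (0 2 3 1 5)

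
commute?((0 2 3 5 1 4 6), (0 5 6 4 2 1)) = no:(0 2 3 5 1 4 6) * (0 5 6 4 2 1) = (0 1 2 3 6 5), (0 5 6 4 2 1) * (0 2 3 5 1 4 6) = (0 1 2 4 3 5)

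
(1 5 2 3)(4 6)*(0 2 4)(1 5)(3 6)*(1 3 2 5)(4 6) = (0 5 6)(1 3)(2 4)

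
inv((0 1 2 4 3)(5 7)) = (0 3 4 2 1)(5 7)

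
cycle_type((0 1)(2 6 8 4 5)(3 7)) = 2^2.5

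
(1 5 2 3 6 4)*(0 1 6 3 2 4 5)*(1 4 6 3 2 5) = (0 4 3 2 5 6 1) 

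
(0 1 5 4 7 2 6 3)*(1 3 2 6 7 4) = (0 3)(1 5)(2 7 6)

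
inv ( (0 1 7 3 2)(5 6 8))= (0 2 3 7 1)(5 8 6)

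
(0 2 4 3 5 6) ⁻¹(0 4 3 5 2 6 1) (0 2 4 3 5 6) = (0 1 2 3 5 6 4) 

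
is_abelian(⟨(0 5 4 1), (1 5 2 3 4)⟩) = no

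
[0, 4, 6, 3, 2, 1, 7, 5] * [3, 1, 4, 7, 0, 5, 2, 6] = [3, 0, 2, 7, 4, 1, 6, 5]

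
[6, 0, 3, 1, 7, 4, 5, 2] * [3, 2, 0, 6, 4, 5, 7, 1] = [7, 3, 6, 2, 1, 4, 5, 0]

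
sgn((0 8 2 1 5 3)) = -1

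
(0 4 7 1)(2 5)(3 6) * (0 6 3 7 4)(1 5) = (1 6 7 5 2)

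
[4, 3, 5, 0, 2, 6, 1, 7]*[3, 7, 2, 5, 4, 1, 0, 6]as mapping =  [0→4, 1→5, 2→1, 3→3, 4→2, 5→0, 6→7, 7→6]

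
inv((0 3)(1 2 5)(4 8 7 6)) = (0 3)(1 5 2)(4 6 7 8)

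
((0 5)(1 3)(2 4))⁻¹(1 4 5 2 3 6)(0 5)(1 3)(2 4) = (0 4 1 6 3 2)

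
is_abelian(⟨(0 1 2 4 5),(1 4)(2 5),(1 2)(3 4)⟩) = no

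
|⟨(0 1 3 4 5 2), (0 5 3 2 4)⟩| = 720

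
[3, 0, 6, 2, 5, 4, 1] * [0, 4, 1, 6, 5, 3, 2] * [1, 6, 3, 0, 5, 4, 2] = [2, 1, 3, 6, 0, 4, 5]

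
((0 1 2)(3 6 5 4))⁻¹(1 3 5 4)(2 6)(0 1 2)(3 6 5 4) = (0 5)(2 6 4 3)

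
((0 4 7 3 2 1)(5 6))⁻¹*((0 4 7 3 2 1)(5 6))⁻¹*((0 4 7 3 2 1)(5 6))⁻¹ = (0 3)(1 7)(2 4)(5 6)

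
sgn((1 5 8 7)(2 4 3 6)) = 1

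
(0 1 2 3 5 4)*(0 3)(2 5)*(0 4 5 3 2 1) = (1 3)(2 4)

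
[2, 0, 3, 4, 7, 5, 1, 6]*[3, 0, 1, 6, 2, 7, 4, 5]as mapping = [0→1, 1→3, 2→6, 3→2, 4→5, 5→7, 6→0, 7→4]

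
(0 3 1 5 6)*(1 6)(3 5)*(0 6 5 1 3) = (0 1)(3 5)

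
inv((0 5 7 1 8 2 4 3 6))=(0 6 3 4 2 8 1 7 5)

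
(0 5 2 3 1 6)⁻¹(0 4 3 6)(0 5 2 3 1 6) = (0 5 4 1)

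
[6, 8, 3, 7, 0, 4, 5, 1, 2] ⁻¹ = [4, 7, 8, 2, 5, 6, 0, 3, 1] 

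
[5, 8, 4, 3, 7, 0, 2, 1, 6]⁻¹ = [5, 7, 6, 3, 2, 0, 8, 4, 1]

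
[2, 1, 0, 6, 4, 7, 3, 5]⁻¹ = [2, 1, 0, 6, 4, 7, 3, 5]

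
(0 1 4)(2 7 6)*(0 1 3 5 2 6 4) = (0 3 5 2 7 4 1)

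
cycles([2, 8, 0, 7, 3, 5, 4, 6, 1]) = (0 2) (1 8) (3 7 6 4) 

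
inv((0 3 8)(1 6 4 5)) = (0 8 3)(1 5 4 6)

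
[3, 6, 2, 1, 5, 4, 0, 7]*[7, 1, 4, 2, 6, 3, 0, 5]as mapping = [0→2, 1→0, 2→4, 3→1, 4→3, 5→6, 6→7, 7→5]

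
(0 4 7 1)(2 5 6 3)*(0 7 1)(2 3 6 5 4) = (0 2 4 1 7)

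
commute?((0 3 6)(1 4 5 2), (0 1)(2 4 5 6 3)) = no:(0 3 6)(1 4 5 2)*(0 1)(2 4 5 6 3) = (0 2)(1 5 4 6), (0 1)(2 4 5 6 3)*(0 3 6)(1 4 5 2) = (0 4 2 5)(1 3)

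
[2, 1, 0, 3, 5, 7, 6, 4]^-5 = [2, 1, 0, 3, 5, 7, 6, 4]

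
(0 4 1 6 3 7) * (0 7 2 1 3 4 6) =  (0 6 4 3 2 1)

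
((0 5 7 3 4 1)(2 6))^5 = (0 1 4 3 7 5)(2 6)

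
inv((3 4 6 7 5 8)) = (3 8 5 7 6 4)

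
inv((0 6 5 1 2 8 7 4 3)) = (0 3 4 7 8 2 1 5 6)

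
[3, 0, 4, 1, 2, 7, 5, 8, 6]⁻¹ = [1, 3, 4, 0, 2, 6, 8, 5, 7]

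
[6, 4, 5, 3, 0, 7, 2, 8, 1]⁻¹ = [4, 8, 6, 3, 1, 2, 0, 5, 7]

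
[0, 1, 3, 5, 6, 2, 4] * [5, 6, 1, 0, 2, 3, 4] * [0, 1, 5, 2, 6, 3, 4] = [3, 4, 0, 2, 6, 1, 5]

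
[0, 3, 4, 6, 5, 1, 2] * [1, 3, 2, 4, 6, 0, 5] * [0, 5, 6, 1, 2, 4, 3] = [5, 2, 3, 4, 0, 1, 6]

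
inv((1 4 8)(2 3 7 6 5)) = (1 8 4)(2 5 6 7 3)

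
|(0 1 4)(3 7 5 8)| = 12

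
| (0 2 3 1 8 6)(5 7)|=6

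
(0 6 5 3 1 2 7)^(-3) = (0 1 6 2 5 7 3)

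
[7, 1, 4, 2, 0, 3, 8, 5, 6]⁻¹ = [4, 1, 3, 5, 2, 7, 8, 0, 6]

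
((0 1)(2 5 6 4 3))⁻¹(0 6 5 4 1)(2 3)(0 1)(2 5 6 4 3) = (0 1 4 6 3)(2 5)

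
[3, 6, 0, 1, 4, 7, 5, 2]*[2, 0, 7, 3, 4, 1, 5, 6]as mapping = [0→3, 1→5, 2→2, 3→0, 4→4, 5→6, 6→1, 7→7]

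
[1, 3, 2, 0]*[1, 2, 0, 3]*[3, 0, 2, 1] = [2, 1, 3, 0]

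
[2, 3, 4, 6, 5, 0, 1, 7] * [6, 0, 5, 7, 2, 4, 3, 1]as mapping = [0→5, 1→7, 2→2, 3→3, 4→4, 5→6, 6→0, 7→1]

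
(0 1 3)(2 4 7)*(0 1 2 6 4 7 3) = (0 2 7 6 4 3 1)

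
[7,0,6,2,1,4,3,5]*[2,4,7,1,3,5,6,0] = [0,2,6,7,4,3,1,5]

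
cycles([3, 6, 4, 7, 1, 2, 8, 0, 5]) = (0 3 7)(1 6 8 5 2 4)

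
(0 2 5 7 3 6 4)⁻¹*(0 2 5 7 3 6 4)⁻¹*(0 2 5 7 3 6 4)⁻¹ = (0 3 2 6 5 4 7)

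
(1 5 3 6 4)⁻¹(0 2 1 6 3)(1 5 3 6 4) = (0 2 5 4 6)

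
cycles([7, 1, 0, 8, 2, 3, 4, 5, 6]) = (0 7 5 3 8 6 4 2)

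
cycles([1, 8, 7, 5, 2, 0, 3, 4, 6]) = (0 1 8 6 3 5)(2 7 4)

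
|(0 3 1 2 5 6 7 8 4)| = 9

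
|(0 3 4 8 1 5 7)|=7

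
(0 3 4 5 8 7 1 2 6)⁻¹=(0 6 2 1 7 8 5 4 3)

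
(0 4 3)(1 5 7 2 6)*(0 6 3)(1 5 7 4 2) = (0 2 3 6 5 4)(1 7)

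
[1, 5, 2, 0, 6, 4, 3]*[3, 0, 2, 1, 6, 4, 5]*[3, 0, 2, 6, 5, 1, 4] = [3, 5, 2, 6, 1, 4, 0]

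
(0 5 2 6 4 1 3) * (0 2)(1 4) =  (0 5)(1 3 2 6)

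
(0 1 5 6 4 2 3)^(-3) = (0 4 1 2 5 3 6)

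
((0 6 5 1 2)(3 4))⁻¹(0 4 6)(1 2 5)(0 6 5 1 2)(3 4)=(0 1 2)(3 5 6)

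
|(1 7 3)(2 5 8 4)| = 12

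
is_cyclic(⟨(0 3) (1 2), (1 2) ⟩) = no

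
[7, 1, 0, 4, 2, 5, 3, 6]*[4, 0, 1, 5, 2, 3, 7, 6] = [6, 0, 4, 2, 1, 3, 5, 7]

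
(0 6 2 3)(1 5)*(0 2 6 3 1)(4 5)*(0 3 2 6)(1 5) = (0 2 5 3 6)(1 4)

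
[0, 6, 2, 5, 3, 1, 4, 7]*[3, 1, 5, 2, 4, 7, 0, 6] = [3, 0, 5, 7, 2, 1, 4, 6]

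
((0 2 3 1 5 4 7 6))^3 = (0 1 7 2 5 6 3 4)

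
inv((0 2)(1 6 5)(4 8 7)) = (0 2)(1 5 6)(4 7 8)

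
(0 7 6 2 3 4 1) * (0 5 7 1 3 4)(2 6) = (0 1 5 7 2 4 3)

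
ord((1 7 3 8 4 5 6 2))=8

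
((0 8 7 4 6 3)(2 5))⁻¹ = (0 3 6 4 7 8)(2 5)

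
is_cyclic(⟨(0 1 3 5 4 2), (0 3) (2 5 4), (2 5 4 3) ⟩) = no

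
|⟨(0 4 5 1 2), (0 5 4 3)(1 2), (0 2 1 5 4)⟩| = 360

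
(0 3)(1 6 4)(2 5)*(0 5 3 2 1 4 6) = (0 2 3 5 1)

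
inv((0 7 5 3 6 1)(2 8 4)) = (0 1 6 3 5 7)(2 4 8)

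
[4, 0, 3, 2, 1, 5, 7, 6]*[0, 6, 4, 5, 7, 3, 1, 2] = [7, 0, 5, 4, 6, 3, 2, 1]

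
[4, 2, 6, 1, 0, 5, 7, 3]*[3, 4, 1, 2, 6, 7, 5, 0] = [6, 1, 5, 4, 3, 7, 0, 2]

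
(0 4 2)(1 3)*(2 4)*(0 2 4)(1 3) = (0 4)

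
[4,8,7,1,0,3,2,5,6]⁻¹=[4,3,6,5,0,7,8,2,1]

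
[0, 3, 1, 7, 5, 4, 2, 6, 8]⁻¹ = [0, 2, 6, 1, 5, 4, 7, 3, 8]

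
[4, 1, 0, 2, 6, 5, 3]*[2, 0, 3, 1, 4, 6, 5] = [4, 0, 2, 3, 5, 6, 1]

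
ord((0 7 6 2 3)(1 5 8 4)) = 20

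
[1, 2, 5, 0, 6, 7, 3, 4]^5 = [4, 6, 3, 7, 2, 0, 5, 1]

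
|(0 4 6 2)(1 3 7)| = 12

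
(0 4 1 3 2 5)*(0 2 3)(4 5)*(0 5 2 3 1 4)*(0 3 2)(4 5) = (1 4 5 2 3)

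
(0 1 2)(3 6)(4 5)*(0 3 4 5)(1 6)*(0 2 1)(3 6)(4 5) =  (0 3)(2 6 5 4)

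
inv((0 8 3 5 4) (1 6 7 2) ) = (0 4 5 3 8) (1 2 7 6) 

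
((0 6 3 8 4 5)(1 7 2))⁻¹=(0 5 4 8 3 6)(1 2 7)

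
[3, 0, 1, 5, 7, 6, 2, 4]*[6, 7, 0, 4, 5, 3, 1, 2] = [4, 6, 7, 3, 2, 1, 0, 5]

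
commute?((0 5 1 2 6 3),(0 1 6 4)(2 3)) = no:(0 5 1 2 6 3)*(0 1 6 4)(2 3) = (0 5 6 2 4)(1 3),(0 1 6 4)(2 3)*(0 5 1 2 6 3) = (0 2)(1 3 6 4 5)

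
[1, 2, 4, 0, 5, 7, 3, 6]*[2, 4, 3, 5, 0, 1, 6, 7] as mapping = [0→4, 1→3, 2→0, 3→2, 4→1, 5→7, 6→5, 7→6] 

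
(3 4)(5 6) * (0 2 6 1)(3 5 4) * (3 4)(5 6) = (0 2 5 1)(3 4 6)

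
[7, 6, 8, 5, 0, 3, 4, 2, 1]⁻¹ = [4, 8, 7, 5, 6, 3, 1, 0, 2]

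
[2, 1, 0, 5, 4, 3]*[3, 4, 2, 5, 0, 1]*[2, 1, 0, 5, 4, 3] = [0, 4, 5, 1, 2, 3] 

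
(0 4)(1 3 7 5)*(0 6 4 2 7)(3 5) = (0 2 7 3)(1 5)(4 6)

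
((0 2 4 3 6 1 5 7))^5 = (0 1 4 7 6 2 5 3)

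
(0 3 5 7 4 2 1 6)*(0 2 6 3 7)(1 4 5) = (0 7 5)(1 3)(2 4 6)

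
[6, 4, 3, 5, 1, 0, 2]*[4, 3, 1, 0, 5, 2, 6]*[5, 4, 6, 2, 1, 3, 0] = [0, 3, 5, 6, 2, 1, 4]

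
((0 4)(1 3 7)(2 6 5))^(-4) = (1 7 3)(2 5 6)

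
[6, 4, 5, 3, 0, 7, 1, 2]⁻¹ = [4, 6, 7, 3, 1, 2, 0, 5]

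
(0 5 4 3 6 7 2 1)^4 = (0 6)(1 3)(2 4)(5 7)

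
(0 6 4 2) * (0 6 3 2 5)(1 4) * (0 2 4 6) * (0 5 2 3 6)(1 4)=(0 6 4 2 5 3 1)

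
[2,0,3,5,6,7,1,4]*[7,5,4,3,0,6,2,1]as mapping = [0→4,1→7,2→3,3→6,4→2,5→1,6→5,7→0]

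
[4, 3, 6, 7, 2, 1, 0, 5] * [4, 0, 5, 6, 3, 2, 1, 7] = [3, 6, 1, 7, 5, 0, 4, 2]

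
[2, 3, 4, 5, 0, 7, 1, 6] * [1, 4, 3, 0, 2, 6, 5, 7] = [3, 0, 2, 6, 1, 7, 4, 5]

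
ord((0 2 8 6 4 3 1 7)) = 8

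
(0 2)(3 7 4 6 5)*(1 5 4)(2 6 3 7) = (0 6 4 3 2)(1 5 7)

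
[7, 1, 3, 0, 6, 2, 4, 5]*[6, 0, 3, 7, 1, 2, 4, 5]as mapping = [0→5, 1→0, 2→7, 3→6, 4→4, 5→3, 6→1, 7→2]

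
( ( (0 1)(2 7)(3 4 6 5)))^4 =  ()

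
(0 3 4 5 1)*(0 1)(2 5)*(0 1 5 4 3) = (1 5)(2 4)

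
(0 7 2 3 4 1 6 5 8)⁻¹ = (0 8 5 6 1 4 3 2 7)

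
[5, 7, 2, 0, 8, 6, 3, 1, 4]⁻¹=[3, 7, 2, 6, 8, 0, 5, 1, 4]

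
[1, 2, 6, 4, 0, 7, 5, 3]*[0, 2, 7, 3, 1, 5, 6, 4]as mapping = [0→2, 1→7, 2→6, 3→1, 4→0, 5→4, 6→5, 7→3]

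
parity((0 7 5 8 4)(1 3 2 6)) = odd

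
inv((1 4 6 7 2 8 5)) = (1 5 8 2 7 6 4)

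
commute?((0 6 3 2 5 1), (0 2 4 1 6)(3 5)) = no:(0 6 3 2 5 1) * (0 2 4 1 6)(3 5) = (1 2 3 4)(5 6), (0 2 4 1 6)(3 5) * (0 6 3 2 5 1) = (0 5 2 4)(1 3)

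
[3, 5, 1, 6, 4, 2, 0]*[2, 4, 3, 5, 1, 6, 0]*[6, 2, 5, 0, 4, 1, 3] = [1, 3, 4, 6, 2, 0, 5]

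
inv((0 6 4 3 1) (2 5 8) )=(0 1 3 4 6) (2 8 5) 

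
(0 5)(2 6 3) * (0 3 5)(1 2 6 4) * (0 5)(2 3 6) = (0 5 6)(1 3 2 4)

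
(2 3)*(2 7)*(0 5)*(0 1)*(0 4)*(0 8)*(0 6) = (0 5 1 4 8 6)(2 3 7)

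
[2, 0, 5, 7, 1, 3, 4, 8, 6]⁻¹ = [1, 4, 0, 5, 6, 2, 8, 3, 7]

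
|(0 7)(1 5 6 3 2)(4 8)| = 10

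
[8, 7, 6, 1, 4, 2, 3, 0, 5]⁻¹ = [7, 3, 5, 6, 4, 8, 2, 1, 0]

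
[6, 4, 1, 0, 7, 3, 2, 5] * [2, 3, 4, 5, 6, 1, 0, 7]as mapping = [0→0, 1→6, 2→3, 3→2, 4→7, 5→5, 6→4, 7→1]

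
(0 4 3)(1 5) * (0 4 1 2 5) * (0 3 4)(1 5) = (0 5 2 1 3)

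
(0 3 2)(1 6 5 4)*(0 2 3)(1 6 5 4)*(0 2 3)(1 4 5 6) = (0 2 3)(1 6 5 4)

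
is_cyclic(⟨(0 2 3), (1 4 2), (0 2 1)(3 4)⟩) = no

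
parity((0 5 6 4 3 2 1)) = even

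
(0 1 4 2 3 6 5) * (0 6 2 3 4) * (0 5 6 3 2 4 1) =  (1 5 3 4 2)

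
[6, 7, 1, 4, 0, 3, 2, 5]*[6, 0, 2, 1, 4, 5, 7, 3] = [7, 3, 0, 4, 6, 1, 2, 5]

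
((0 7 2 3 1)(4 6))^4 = (0 1 3 2 7)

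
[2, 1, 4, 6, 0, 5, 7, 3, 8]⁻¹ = [4, 1, 0, 7, 2, 5, 3, 6, 8]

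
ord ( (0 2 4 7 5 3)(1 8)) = 6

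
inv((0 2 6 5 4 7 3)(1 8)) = (0 3 7 4 5 6 2)(1 8)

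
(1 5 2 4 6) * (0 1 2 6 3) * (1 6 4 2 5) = (0 6 5 4 3)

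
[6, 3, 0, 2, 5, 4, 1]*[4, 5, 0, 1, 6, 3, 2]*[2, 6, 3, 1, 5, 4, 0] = [3, 6, 5, 2, 1, 0, 4]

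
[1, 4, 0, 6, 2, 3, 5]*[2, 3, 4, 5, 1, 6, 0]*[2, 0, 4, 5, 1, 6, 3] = [5, 0, 4, 2, 1, 6, 3]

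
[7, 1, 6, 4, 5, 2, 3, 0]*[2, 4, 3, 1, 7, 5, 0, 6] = [6, 4, 0, 7, 5, 3, 1, 2]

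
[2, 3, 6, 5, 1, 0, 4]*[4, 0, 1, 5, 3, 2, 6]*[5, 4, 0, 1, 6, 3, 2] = [4, 3, 2, 0, 5, 6, 1]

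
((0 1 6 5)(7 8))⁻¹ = (0 5 6 1)(7 8)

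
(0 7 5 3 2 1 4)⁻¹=(0 4 1 2 3 5 7)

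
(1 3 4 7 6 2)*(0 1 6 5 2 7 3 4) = (0 1 4 3)(2 6 7 5)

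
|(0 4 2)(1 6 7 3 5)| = 15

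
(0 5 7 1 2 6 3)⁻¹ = (0 3 6 2 1 7 5)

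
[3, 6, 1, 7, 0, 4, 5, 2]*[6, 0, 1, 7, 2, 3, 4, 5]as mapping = [0→7, 1→4, 2→0, 3→5, 4→6, 5→2, 6→3, 7→1]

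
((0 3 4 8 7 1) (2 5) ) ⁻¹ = (0 1 7 8 4 3) (2 5) 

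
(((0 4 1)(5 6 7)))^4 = (0 4 1)(5 6 7)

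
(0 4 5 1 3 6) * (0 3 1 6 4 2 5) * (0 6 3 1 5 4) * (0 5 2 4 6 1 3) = (0 4 1 2 6 3 5)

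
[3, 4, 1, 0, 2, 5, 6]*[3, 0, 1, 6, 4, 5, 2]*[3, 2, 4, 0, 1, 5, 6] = [6, 1, 3, 0, 2, 5, 4]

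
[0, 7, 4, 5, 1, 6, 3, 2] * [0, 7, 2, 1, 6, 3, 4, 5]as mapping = [0→0, 1→5, 2→6, 3→3, 4→7, 5→4, 6→1, 7→2]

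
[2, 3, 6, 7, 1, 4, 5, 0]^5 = [1, 6, 3, 5, 2, 0, 7, 4]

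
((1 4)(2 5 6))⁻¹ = (1 4)(2 6 5)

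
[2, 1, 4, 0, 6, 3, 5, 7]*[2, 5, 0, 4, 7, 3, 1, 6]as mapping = [0→0, 1→5, 2→7, 3→2, 4→1, 5→4, 6→3, 7→6]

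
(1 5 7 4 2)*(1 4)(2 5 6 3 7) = (1 6 3 7)(2 4 5)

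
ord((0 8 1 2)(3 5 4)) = 12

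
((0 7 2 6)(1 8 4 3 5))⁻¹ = (0 6 2 7)(1 5 3 4 8)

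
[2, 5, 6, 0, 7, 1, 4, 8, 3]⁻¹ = [3, 5, 0, 8, 6, 1, 2, 4, 7]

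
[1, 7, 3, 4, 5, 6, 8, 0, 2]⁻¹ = [7, 0, 8, 2, 3, 4, 5, 1, 6]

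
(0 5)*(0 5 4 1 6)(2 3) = (0 4 1 6)(2 3)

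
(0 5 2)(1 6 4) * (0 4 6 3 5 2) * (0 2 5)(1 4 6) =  (0 5 2 6 1 3)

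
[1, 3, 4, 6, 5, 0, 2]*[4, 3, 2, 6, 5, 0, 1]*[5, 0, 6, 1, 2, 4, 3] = [1, 3, 4, 0, 5, 2, 6] 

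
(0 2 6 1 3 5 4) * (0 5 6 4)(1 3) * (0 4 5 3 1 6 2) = (1 6)(2 5 4 3)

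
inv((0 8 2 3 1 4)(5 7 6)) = (0 4 1 3 2 8)(5 6 7)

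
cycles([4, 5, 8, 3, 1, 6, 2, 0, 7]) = (0 4 1 5 6 2 8 7)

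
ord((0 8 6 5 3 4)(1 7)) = 6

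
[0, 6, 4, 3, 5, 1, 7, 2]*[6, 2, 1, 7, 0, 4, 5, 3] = [6, 5, 0, 7, 4, 2, 3, 1] 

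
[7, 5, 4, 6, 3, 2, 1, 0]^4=[0, 3, 1, 2, 5, 6, 4, 7]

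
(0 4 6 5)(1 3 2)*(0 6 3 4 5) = (0 5 6)(1 4 3 2)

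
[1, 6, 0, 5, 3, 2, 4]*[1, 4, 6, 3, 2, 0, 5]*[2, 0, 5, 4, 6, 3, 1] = [6, 3, 0, 2, 4, 1, 5] 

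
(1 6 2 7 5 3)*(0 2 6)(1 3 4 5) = (0 2 7 1)(4 5)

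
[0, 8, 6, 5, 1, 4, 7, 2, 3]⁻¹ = [0, 4, 7, 8, 5, 3, 2, 6, 1]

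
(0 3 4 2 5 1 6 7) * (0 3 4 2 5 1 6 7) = (0 4 5 6) (1 7 3 2) 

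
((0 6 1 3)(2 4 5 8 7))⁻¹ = (0 3 1 6)(2 7 8 5 4)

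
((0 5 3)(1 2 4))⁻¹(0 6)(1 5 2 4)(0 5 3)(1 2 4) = (1 2 3 4)(5 6)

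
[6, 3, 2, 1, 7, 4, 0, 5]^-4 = [0, 1, 2, 3, 5, 7, 6, 4]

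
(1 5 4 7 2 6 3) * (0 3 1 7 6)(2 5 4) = (0 3 7 5 2)(1 4 6)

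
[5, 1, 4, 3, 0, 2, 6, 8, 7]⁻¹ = [4, 1, 5, 3, 2, 0, 6, 8, 7]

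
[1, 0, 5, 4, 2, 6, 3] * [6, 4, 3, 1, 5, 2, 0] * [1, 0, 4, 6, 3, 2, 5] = [3, 5, 4, 2, 6, 1, 0]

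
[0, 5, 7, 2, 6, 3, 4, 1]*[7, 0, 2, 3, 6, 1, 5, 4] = [7, 1, 4, 2, 5, 3, 6, 0]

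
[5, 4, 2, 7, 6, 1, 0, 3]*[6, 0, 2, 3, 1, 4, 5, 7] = [4, 1, 2, 7, 5, 0, 6, 3]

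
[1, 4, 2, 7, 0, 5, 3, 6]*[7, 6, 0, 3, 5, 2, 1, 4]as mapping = [0→6, 1→5, 2→0, 3→4, 4→7, 5→2, 6→3, 7→1]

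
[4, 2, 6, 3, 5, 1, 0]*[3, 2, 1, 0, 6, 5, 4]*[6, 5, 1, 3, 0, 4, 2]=[2, 5, 0, 6, 4, 1, 3]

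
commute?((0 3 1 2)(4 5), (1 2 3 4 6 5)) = no:(0 3 1 2)(4 5)*(1 2 3 4 6 5) = (0 4 1 3 2)(5 6), (1 2 3 4 6 5)*(0 3 1 2)(4 5) = (0 3 5 2 1)(4 6)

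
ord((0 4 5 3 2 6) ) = 6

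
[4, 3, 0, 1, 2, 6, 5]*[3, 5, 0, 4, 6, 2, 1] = [6, 4, 3, 5, 0, 1, 2]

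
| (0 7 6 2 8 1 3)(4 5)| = 14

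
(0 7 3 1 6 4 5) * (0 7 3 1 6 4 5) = (0 3 6 5 7 1 4)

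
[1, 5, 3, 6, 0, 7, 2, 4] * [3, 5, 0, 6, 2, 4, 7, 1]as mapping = [0→5, 1→4, 2→6, 3→7, 4→3, 5→1, 6→0, 7→2]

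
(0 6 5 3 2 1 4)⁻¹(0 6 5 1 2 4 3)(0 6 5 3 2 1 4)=(0 2 6 5 3 4 1)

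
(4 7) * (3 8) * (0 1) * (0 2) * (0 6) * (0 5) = (0 1 2 6 5)(3 8)(4 7)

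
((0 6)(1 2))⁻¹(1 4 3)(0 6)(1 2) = (2 4 3)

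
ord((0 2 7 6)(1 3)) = 4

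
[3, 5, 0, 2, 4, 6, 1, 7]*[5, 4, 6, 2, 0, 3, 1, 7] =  [2, 3, 5, 6, 0, 1, 4, 7]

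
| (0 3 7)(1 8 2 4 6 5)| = 6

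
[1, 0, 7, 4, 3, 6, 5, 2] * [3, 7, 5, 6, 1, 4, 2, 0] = [7, 3, 0, 1, 6, 2, 4, 5]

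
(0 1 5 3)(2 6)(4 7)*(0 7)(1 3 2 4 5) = (0 3 7 5 2 6 4)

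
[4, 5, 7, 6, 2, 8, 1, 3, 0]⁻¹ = [8, 6, 4, 7, 0, 1, 3, 2, 5]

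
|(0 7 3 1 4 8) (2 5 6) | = 6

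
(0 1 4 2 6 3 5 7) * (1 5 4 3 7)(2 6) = (0 5 1 3 4 6 7)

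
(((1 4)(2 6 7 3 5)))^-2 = (2 3 6 5 7)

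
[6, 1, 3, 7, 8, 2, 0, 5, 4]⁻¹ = [6, 1, 5, 2, 8, 7, 0, 3, 4]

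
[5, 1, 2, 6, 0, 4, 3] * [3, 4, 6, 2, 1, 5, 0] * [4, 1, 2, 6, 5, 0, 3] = [0, 5, 3, 4, 6, 1, 2]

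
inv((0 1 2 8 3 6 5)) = (0 5 6 3 8 2 1)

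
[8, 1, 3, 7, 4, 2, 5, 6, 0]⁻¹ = [8, 1, 5, 2, 4, 6, 7, 3, 0]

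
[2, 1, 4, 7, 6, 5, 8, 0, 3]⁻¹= [7, 1, 0, 8, 2, 5, 4, 3, 6]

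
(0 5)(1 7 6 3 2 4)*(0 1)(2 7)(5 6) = (0 6 3 7 5 1 2 4)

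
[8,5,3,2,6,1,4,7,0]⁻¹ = [8,5,3,2,6,1,4,7,0]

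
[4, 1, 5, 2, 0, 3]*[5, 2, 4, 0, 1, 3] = [1, 2, 3, 4, 5, 0]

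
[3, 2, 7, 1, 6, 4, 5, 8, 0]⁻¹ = [8, 3, 1, 0, 5, 6, 4, 2, 7]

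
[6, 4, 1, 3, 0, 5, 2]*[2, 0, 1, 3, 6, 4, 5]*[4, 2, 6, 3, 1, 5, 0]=[5, 0, 4, 3, 6, 1, 2]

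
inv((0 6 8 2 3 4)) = (0 4 3 2 8 6)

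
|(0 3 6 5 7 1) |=6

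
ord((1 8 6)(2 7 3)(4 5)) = 6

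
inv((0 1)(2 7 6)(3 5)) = (0 1)(2 6 7)(3 5)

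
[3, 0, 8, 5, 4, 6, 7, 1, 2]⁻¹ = [1, 7, 8, 0, 4, 3, 5, 6, 2]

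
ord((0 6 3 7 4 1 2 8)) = 8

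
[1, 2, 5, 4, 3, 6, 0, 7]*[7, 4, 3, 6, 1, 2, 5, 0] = [4, 3, 2, 1, 6, 5, 7, 0]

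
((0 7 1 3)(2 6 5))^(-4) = (2 5 6)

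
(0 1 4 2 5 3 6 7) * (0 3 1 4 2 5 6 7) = (0 4 5 1 2 6)(3 7)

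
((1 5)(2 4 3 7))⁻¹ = (1 5)(2 7 3 4)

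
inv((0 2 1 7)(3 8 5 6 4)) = (0 7 1 2)(3 4 6 5 8)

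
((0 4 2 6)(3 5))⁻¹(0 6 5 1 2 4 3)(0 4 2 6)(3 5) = (0 3 1 6 2 5 4)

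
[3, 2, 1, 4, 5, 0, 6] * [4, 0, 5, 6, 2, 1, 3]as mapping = [0→6, 1→5, 2→0, 3→2, 4→1, 5→4, 6→3]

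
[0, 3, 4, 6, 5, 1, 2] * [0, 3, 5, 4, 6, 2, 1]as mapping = [0→0, 1→4, 2→6, 3→1, 4→2, 5→3, 6→5]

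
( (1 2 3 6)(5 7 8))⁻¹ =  (1 6 3 2)(5 8 7)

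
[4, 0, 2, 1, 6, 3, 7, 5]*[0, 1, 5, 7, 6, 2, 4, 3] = [6, 0, 5, 1, 4, 7, 3, 2]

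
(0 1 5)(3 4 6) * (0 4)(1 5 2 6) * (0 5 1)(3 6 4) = (0 1 2 4)(3 5)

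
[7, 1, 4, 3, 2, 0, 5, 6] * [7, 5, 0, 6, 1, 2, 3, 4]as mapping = [0→4, 1→5, 2→1, 3→6, 4→0, 5→7, 6→2, 7→3]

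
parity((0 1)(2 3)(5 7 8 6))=odd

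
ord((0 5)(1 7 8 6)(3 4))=4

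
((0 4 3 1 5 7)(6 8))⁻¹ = (0 7 5 1 3 4)(6 8)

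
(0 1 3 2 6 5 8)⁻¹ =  (0 8 5 6 2 3 1)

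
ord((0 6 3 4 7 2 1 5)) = 8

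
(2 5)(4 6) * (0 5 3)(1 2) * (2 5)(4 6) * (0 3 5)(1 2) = (0 1)(2 5)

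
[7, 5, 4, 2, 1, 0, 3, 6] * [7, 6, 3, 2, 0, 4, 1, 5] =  [5, 4, 0, 3, 6, 7, 2, 1]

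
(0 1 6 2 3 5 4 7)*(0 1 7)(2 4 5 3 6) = (0 7 1 2 6 4)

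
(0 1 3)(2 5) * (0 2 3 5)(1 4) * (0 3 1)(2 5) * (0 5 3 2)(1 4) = (0 1)(4 5)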